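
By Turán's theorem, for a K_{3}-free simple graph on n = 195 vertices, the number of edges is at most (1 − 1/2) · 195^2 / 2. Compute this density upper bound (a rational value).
Turán density bound = (1/2) · 195^2/2 = 38025/4 ≈ 9506.25

Turán's theorem: ex(n, K_{r+1}) is achieved by the complete r-partite Turán graph T(n, r) with parts as balanced as possible, and is at most (1 − 1/r) · n^2/2. For r = 2, n = 195: the density bound is (1/2) · 38025/2 = 38025/4 ≈ 9506.25. The integer-valued extremum is e(T(195, 2)) = 9506, which is strictly less than the density bound 38025/4 since 2 ∤ 195 (the parts of T(195, 2) cannot all be equal).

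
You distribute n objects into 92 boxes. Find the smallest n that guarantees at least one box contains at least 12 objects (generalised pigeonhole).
n = (12 − 1)·92 + 1 = 1013

By the generalised pigeonhole principle, to guarantee some box contains ≥ r objects we need more than (r − 1) · k objects total. Threshold: n = (r − 1) · k + 1. With r = 12 and k = 92: n = 11 · 92 + 1 = 1012 + 1 = 1013. For n = 1012 = 11 · 92, we can put exactly 11 objects in every box, avoiding 12 in any single one — so 1013 is tight.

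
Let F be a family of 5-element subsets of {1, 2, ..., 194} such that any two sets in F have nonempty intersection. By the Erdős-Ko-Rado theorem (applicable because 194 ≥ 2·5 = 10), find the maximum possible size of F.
max |F| = C(193, 4) = 56031760

Erdős-Ko-Rado (1961): when n ≥ 2k, max |F| = C(n−1, k−1). The bound is attained by the star {A : i ∈ A} for any fixed i ∈ [n]. Here C(194−1, 5−1) = C(193, 4) = 56031760.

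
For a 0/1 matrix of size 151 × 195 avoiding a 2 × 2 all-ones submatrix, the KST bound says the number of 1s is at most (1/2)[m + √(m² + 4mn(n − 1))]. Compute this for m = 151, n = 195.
z(151, 195; 2, 2) ≤ (1/2)[151 + √(151² + 4·151·195·194)] = (1/2)[151 + √22872121] = 2466.7403

Kővári–Sós–Turán: let r_1, ..., r_151 be the row sums and z = Σ r_i the total number of 1s. Each pair of columns can share at most one row with both entries 1 (else a 2×2 all-ones block appears), so Σ_i C(r_i, 2) ≤ C(195, 2) = 18915. By convexity Σ_i C(r_i, 2) ≥ 151·C(z/151, 2) = z(z − 151)/(2·151), giving z² − 151z − 151·195·194 ≤ 0 and hence z ≤ (1/2)[151 + √(22801 + 4·5712330)] = (1/2)[151 + √22872121] ≈ (1/2)(151 + 4782.4806) = 2466.7403.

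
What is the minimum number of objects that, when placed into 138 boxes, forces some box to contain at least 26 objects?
n = (26 − 1)·138 + 1 = 3451

By the generalised pigeonhole principle, to guarantee some box contains ≥ r objects we need more than (r − 1) · k objects total. Threshold: n = (r − 1) · k + 1. With r = 26 and k = 138: n = 25 · 138 + 1 = 3450 + 1 = 3451. For n = 3450 = 25 · 138, we can put exactly 25 objects in every box, avoiding 26 in any single one — so 3451 is tight.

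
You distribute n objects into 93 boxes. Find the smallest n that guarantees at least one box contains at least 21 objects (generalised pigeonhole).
n = (21 − 1)·93 + 1 = 1861

By the generalised pigeonhole principle, to guarantee some box contains ≥ r objects we need more than (r − 1) · k objects total. Threshold: n = (r − 1) · k + 1. With r = 21 and k = 93: n = 20 · 93 + 1 = 1860 + 1 = 1861. For n = 1860 = 20 · 93, we can put exactly 20 objects in every box, avoiding 21 in any single one — so 1861 is tight.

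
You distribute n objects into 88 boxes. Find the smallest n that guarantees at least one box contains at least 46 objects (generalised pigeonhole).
n = (46 − 1)·88 + 1 = 3961

By the generalised pigeonhole principle, to guarantee some box contains ≥ r objects we need more than (r − 1) · k objects total. Threshold: n = (r − 1) · k + 1. With r = 46 and k = 88: n = 45 · 88 + 1 = 3960 + 1 = 3961. For n = 3960 = 45 · 88, we can put exactly 45 objects in every box, avoiding 46 in any single one — so 3961 is tight.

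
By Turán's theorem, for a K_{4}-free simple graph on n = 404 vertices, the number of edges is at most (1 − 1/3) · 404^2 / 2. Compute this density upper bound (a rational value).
Turán density bound = (2/3) · 404^2/2 = 163216/3 ≈ 54405.3333

Turán's theorem: ex(n, K_{r+1}) is achieved by the complete r-partite Turán graph T(n, r) with parts as balanced as possible, and is at most (1 − 1/r) · n^2/2. For r = 3, n = 404: the density bound is (2/3) · 163216/2 = 163216/3 ≈ 54405.3333. The integer-valued extremum is e(T(404, 3)) = 54405, which is strictly less than the density bound 163216/3 since 3 ∤ 404 (the parts of T(404, 3) cannot all be equal).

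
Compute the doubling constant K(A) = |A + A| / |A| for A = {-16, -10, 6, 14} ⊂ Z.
K = |A + A| / |A| = 10/4 = 5/2

Enumerate A + A = {a + b : a, b ∈ A}. With |A| = 4, there are |A|^2 = 16 ordered sum pairs; collecting distinct values, A + A = {-32, -26, -20, -10, -4, -2, 4, 12, 20, 28}, so |A + A| = 10. Thus K = 10/4 = 5/2. For comparison, the minimum possible |A + A| over all 4-element sets is 2·4 − 1 = 7 (so min K = 7/4), attained only by arithmetic progressions.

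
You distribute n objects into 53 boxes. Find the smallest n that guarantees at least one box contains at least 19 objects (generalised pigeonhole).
n = (19 − 1)·53 + 1 = 955

By the generalised pigeonhole principle, to guarantee some box contains ≥ r objects we need more than (r − 1) · k objects total. Threshold: n = (r − 1) · k + 1. With r = 19 and k = 53: n = 18 · 53 + 1 = 954 + 1 = 955. For n = 954 = 18 · 53, we can put exactly 18 objects in every box, avoiding 19 in any single one — so 955 is tight.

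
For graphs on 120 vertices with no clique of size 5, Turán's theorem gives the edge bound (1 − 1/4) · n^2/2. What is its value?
Turán density bound = (3/4) · 120^2/2 = 5400

Turán's theorem: ex(n, K_{r+1}) is achieved by the complete r-partite Turán graph T(n, r) with parts as balanced as possible, and is at most (1 − 1/r) · n^2/2. For r = 4, n = 120: the density bound is (3/4) · 14400/2 = 5400. Since 4 ∣ 120, the Turán graph T(120, 4) has parts of equal size 30, and its edge count e(T(120, 4)) = 5400 attains the density bound exactly.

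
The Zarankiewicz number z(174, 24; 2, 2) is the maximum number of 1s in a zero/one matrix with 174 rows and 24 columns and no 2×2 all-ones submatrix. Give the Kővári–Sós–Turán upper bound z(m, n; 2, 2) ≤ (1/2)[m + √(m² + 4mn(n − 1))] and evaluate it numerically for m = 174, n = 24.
z(174, 24; 2, 2) ≤ (1/2)[174 + √(174² + 4·174·24·23)] = (1/2)[174 + √414468] = 408.8959

Kővári–Sós–Turán: let r_1, ..., r_174 be the row sums and z = Σ r_i the total number of 1s. Each pair of columns can share at most one row with both entries 1 (else a 2×2 all-ones block appears), so Σ_i C(r_i, 2) ≤ C(24, 2) = 276. By convexity Σ_i C(r_i, 2) ≥ 174·C(z/174, 2) = z(z − 174)/(2·174), giving z² − 174z − 174·24·23 ≤ 0 and hence z ≤ (1/2)[174 + √(30276 + 4·96048)] = (1/2)[174 + √414468] ≈ (1/2)(174 + 643.7919) = 408.8959.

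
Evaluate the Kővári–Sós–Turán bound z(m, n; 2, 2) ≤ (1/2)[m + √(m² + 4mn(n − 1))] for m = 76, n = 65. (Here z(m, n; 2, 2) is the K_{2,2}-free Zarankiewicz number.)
z(76, 65; 2, 2) ≤ (1/2)[76 + √(76² + 4·76·65·64)] = (1/2)[76 + √1270416] = 601.5637

Kővári–Sós–Turán: let r_1, ..., r_76 be the row sums and z = Σ r_i the total number of 1s. Each pair of columns can share at most one row with both entries 1 (else a 2×2 all-ones block appears), so Σ_i C(r_i, 2) ≤ C(65, 2) = 2080. By convexity Σ_i C(r_i, 2) ≥ 76·C(z/76, 2) = z(z − 76)/(2·76), giving z² − 76z − 76·65·64 ≤ 0 and hence z ≤ (1/2)[76 + √(5776 + 4·316160)] = (1/2)[76 + √1270416] ≈ (1/2)(76 + 1127.1273) = 601.5637.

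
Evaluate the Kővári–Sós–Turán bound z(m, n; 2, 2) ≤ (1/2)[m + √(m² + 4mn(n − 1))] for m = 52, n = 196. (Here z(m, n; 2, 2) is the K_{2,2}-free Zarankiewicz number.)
z(52, 196; 2, 2) ≤ (1/2)[52 + √(52² + 4·52·196·195)] = (1/2)[52 + √7952464] = 1436.0057

Kővári–Sós–Turán: let r_1, ..., r_52 be the row sums and z = Σ r_i the total number of 1s. Each pair of columns can share at most one row with both entries 1 (else a 2×2 all-ones block appears), so Σ_i C(r_i, 2) ≤ C(196, 2) = 19110. By convexity Σ_i C(r_i, 2) ≥ 52·C(z/52, 2) = z(z − 52)/(2·52), giving z² − 52z − 52·196·195 ≤ 0 and hence z ≤ (1/2)[52 + √(2704 + 4·1987440)] = (1/2)[52 + √7952464] ≈ (1/2)(52 + 2820.0113) = 1436.0057.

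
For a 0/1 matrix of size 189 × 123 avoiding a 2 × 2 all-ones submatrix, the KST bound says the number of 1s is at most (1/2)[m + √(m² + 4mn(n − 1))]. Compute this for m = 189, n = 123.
z(189, 123; 2, 2) ≤ (1/2)[189 + √(189² + 4·189·123·122)] = (1/2)[189 + √11380257] = 1781.2318

Kővári–Sós–Turán: let r_1, ..., r_189 be the row sums and z = Σ r_i the total number of 1s. Each pair of columns can share at most one row with both entries 1 (else a 2×2 all-ones block appears), so Σ_i C(r_i, 2) ≤ C(123, 2) = 7503. By convexity Σ_i C(r_i, 2) ≥ 189·C(z/189, 2) = z(z − 189)/(2·189), giving z² − 189z − 189·123·122 ≤ 0 and hence z ≤ (1/2)[189 + √(35721 + 4·2836134)] = (1/2)[189 + √11380257] ≈ (1/2)(189 + 3373.4637) = 1781.2318.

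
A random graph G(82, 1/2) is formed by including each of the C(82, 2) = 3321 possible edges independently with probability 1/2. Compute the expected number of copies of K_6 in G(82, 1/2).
E[# K_6] = C(82, 6) · (1/2)^C(6, 2) = 350161812 / 2^15 = 87540453/8192 ≈ 10686.090454

For each 6-subset S of vertices (there are C(82, 6) = 350161812 such S), let X_S = 1 if S induces a K_6 (all C(6, 2) = 15 edges present). Then P(X_S = 1) = (1/2)^15 = 1/32768. By linearity of expectation, E[# K_6] = C(82, 6) · (1/2)^15 = 350161812 / 32768 = 87540453/8192 ≈ 10686.090454.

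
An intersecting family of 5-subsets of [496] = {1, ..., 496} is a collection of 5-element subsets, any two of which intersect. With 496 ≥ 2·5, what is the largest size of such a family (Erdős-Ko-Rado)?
max |F| = C(495, 4) = 2471342445

Erdős-Ko-Rado (1961): when n ≥ 2k, max |F| = C(n−1, k−1). The bound is attained by the star {A : i ∈ A} for any fixed i ∈ [n]. Here C(496−1, 5−1) = C(495, 4) = 2471342445.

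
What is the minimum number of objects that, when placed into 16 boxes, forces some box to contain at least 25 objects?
n = (25 − 1)·16 + 1 = 385

By the generalised pigeonhole principle, to guarantee some box contains ≥ r objects we need more than (r − 1) · k objects total. Threshold: n = (r − 1) · k + 1. With r = 25 and k = 16: n = 24 · 16 + 1 = 384 + 1 = 385. For n = 384 = 24 · 16, we can put exactly 24 objects in every box, avoiding 25 in any single one — so 385 is tight.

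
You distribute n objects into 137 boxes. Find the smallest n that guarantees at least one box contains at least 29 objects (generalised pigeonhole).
n = (29 − 1)·137 + 1 = 3837

By the generalised pigeonhole principle, to guarantee some box contains ≥ r objects we need more than (r − 1) · k objects total. Threshold: n = (r − 1) · k + 1. With r = 29 and k = 137: n = 28 · 137 + 1 = 3836 + 1 = 3837. For n = 3836 = 28 · 137, we can put exactly 28 objects in every box, avoiding 29 in any single one — so 3837 is tight.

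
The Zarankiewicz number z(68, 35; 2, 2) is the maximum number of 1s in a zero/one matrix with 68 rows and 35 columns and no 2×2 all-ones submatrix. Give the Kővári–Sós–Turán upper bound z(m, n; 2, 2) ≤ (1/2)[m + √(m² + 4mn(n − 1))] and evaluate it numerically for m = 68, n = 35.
z(68, 35; 2, 2) ≤ (1/2)[68 + √(68² + 4·68·35·34)] = (1/2)[68 + √328304] = 320.4891

Kővári–Sós–Turán: let r_1, ..., r_68 be the row sums and z = Σ r_i the total number of 1s. Each pair of columns can share at most one row with both entries 1 (else a 2×2 all-ones block appears), so Σ_i C(r_i, 2) ≤ C(35, 2) = 595. By convexity Σ_i C(r_i, 2) ≥ 68·C(z/68, 2) = z(z − 68)/(2·68), giving z² − 68z − 68·35·34 ≤ 0 and hence z ≤ (1/2)[68 + √(4624 + 4·80920)] = (1/2)[68 + √328304] ≈ (1/2)(68 + 572.9782) = 320.4891.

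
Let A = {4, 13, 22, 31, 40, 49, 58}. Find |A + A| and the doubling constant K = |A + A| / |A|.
K = |A + A| / |A| = 13/7

Enumerate A + A = {a + b : a, b ∈ A}. With |A| = 7, there are |A|^2 = 49 ordered sum pairs; collecting distinct values, A + A = {8, 17, 26, 35, 44, 53, 62, 71, 80, 89, 98, 107, 116}, so |A + A| = 13. Thus K = 13/7. Here |A + A| = 2|A| − 1 = 13, the minimum possible — so K = 13/7 is minimal, which holds iff A is an arithmetic progression.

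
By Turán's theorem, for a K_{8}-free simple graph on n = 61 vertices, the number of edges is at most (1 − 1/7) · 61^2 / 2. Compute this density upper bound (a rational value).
Turán density bound = (6/7) · 61^2/2 = 11163/7 ≈ 1594.7143

Turán's theorem: ex(n, K_{r+1}) is achieved by the complete r-partite Turán graph T(n, r) with parts as balanced as possible, and is at most (1 − 1/r) · n^2/2. For r = 7, n = 61: the density bound is (6/7) · 3721/2 = 11163/7 ≈ 1594.7143. The integer-valued extremum is e(T(61, 7)) = 1594, which is strictly less than the density bound 11163/7 since 7 ∤ 61 (the parts of T(61, 7) cannot all be equal).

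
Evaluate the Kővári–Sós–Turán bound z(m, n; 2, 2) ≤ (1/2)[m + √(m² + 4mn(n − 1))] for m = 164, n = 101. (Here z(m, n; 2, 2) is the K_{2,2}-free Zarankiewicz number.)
z(164, 101; 2, 2) ≤ (1/2)[164 + √(164² + 4·164·101·100)] = (1/2)[164 + √6652496] = 1371.6216

Kővári–Sós–Turán: let r_1, ..., r_164 be the row sums and z = Σ r_i the total number of 1s. Each pair of columns can share at most one row with both entries 1 (else a 2×2 all-ones block appears), so Σ_i C(r_i, 2) ≤ C(101, 2) = 5050. By convexity Σ_i C(r_i, 2) ≥ 164·C(z/164, 2) = z(z − 164)/(2·164), giving z² − 164z − 164·101·100 ≤ 0 and hence z ≤ (1/2)[164 + √(26896 + 4·1656400)] = (1/2)[164 + √6652496] ≈ (1/2)(164 + 2579.2433) = 1371.6216.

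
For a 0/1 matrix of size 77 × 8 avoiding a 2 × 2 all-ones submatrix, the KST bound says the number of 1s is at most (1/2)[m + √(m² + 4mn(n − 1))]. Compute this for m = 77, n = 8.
z(77, 8; 2, 2) ≤ (1/2)[77 + √(77² + 4·77·8·7)] = (1/2)[77 + √23177] = 114.62

Kővári–Sós–Turán: let r_1, ..., r_77 be the row sums and z = Σ r_i the total number of 1s. Each pair of columns can share at most one row with both entries 1 (else a 2×2 all-ones block appears), so Σ_i C(r_i, 2) ≤ C(8, 2) = 28. By convexity Σ_i C(r_i, 2) ≥ 77·C(z/77, 2) = z(z − 77)/(2·77), giving z² − 77z − 77·8·7 ≤ 0 and hence z ≤ (1/2)[77 + √(5929 + 4·4312)] = (1/2)[77 + √23177] ≈ (1/2)(77 + 152.2399) = 114.62.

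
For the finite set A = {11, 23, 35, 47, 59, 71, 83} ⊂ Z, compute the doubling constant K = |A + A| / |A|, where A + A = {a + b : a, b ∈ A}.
K = |A + A| / |A| = 13/7

Enumerate A + A = {a + b : a, b ∈ A}. With |A| = 7, there are |A|^2 = 49 ordered sum pairs; collecting distinct values, A + A = {22, 34, 46, 58, 70, 82, 94, 106, 118, 130, 142, 154, 166}, so |A + A| = 13. Thus K = 13/7. Here |A + A| = 2|A| − 1 = 13, the minimum possible — so K = 13/7 is minimal, which holds iff A is an arithmetic progression.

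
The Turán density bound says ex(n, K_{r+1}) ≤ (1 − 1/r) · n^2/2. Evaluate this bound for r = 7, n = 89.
Turán density bound = (6/7) · 89^2/2 = 23763/7 ≈ 3394.7143

Turán's theorem: ex(n, K_{r+1}) is achieved by the complete r-partite Turán graph T(n, r) with parts as balanced as possible, and is at most (1 − 1/r) · n^2/2. For r = 7, n = 89: the density bound is (6/7) · 7921/2 = 23763/7 ≈ 3394.7143. The integer-valued extremum is e(T(89, 7)) = 3394, which is strictly less than the density bound 23763/7 since 7 ∤ 89 (the parts of T(89, 7) cannot all be equal).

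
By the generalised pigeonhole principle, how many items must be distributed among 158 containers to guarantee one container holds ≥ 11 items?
n = (11 − 1)·158 + 1 = 1581

By the generalised pigeonhole principle, to guarantee some box contains ≥ r objects we need more than (r − 1) · k objects total. Threshold: n = (r − 1) · k + 1. With r = 11 and k = 158: n = 10 · 158 + 1 = 1580 + 1 = 1581. For n = 1580 = 10 · 158, we can put exactly 10 objects in every box, avoiding 11 in any single one — so 1581 is tight.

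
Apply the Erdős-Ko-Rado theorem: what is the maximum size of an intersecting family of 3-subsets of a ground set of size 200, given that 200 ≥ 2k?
max |F| = C(199, 2) = 19701

The Erdős-Ko-Rado theorem states: for n ≥ 2k, an intersecting family of k-subsets of an n-element set has size at most C(n − 1, k − 1), with equality for 'star' families {A ⊆ [n] : |A| = k, i ∈ A} (fix an element i). For n = 200, k = 3: C(199, 2) = 19701.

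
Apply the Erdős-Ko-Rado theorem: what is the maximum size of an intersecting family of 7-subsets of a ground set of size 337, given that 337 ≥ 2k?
max |F| = C(336, 6) = 1910769787752

Erdős-Ko-Rado (1961): when n ≥ 2k, max |F| = C(n−1, k−1). The bound is attained by the star {A : i ∈ A} for any fixed i ∈ [n]. Here C(337−1, 7−1) = C(336, 6) = 1910769787752.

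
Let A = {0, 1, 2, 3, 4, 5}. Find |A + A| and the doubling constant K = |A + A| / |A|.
K = |A + A| / |A| = 11/6

Enumerate A + A = {a + b : a, b ∈ A}. With |A| = 6, there are |A|^2 = 36 ordered sum pairs; collecting distinct values, A + A = {0, 1, 2, 3, 4, 5, 6, 7, 8, 9, 10}, so |A + A| = 11. Thus K = 11/6. Here |A + A| = 2|A| − 1 = 11, the minimum possible — so K = 11/6 is minimal, which holds iff A is an arithmetic progression.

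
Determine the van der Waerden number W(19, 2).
W(19, 2) = 19 + 1 = 20

A 2-term AP is any pair of integers, so a monochromatic 2-AP exists iff some colour is used at least twice. With 19 colours, the colouring i ↦ i on {1, ..., 19} uses each colour once, avoiding any monochromatic pair, so W(19, 2) > 19. For {1, ..., 20}, pigeonhole forces two integers of the same colour, which form a monochromatic 2-AP. Hence W(19, 2) = 20.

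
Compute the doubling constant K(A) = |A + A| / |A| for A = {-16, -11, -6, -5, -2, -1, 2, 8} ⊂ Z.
K = |A + A| / |A| = 28/8 = 7/2

Enumerate A + A = {a + b : a, b ∈ A}. With |A| = 8, there are |A|^2 = 64 ordered sum pairs; collecting distinct values, A + A = {-32, -27, -22, -21, -18, -17, -16, -14, -13, -12, -11, -10, -9, -8, -7, -6, -4, -3, -2, 0, 1, 2, 3, 4, 6, 7, 10, 16}, so |A + A| = 28. Thus K = 28/8 = 7/2. For comparison, the minimum possible |A + A| over all 8-element sets is 2·8 − 1 = 15 (so min K = 15/8), attained only by arithmetic progressions.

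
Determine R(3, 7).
R(3, 7) = 23

Lower bound: an explicit 2-colouring of K_{22} (typically a Paley-type or other structured construction) avoids a red K_3 and a blue K_7, showing R(3, 7) > 22.
Upper bound: the simple Erdős–Szekeres recurrence only gives R(3, 7) ≤ 25; the tight bound R(3, 7) ≤ 23 requires a sharper case analysis (or computer search) of 2-colourings of K_{23}.
Hence R(3, 7) = 23.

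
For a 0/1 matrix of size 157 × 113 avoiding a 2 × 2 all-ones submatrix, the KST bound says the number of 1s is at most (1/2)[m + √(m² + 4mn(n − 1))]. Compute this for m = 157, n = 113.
z(157, 113; 2, 2) ≤ (1/2)[157 + √(157² + 4·157·113·112)] = (1/2)[157 + √7972617] = 1490.2911

Kővári–Sós–Turán: let r_1, ..., r_157 be the row sums and z = Σ r_i the total number of 1s. Each pair of columns can share at most one row with both entries 1 (else a 2×2 all-ones block appears), so Σ_i C(r_i, 2) ≤ C(113, 2) = 6328. By convexity Σ_i C(r_i, 2) ≥ 157·C(z/157, 2) = z(z − 157)/(2·157), giving z² − 157z − 157·113·112 ≤ 0 and hence z ≤ (1/2)[157 + √(24649 + 4·1986992)] = (1/2)[157 + √7972617] ≈ (1/2)(157 + 2823.5823) = 1490.2911.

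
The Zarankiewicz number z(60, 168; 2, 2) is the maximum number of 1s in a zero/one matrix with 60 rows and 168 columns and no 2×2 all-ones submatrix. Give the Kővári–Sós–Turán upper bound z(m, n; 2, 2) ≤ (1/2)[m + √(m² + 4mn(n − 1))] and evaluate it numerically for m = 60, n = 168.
z(60, 168; 2, 2) ≤ (1/2)[60 + √(60² + 4·60·168·167)] = (1/2)[60 + √6737040] = 1327.7904

Kővári–Sós–Turán: let r_1, ..., r_60 be the row sums and z = Σ r_i the total number of 1s. Each pair of columns can share at most one row with both entries 1 (else a 2×2 all-ones block appears), so Σ_i C(r_i, 2) ≤ C(168, 2) = 14028. By convexity Σ_i C(r_i, 2) ≥ 60·C(z/60, 2) = z(z − 60)/(2·60), giving z² − 60z − 60·168·167 ≤ 0 and hence z ≤ (1/2)[60 + √(3600 + 4·1683360)] = (1/2)[60 + √6737040] ≈ (1/2)(60 + 2595.5809) = 1327.7904.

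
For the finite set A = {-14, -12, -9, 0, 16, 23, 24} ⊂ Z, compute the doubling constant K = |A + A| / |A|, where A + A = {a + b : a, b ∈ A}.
K = |A + A| / |A| = 28/7 = 4

Enumerate A + A = {a + b : a, b ∈ A}. With |A| = 7, there are |A|^2 = 49 ordered sum pairs; collecting distinct values, A + A = {-28, -26, -24, -23, -21, -18, -14, -12, -9, 0, 2, 4, 7, 9, 10, 11, 12, 14, 15, 16, 23, 24, 32, 39, 40, 46, 47, 48}, so |A + A| = 28. Thus K = 28/7 = 4. For comparison, the minimum possible |A + A| over all 7-element sets is 2·7 − 1 = 13 (so min K = 13/7), attained only by arithmetic progressions.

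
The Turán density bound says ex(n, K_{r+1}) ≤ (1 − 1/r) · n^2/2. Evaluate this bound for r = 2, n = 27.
Turán density bound = (1/2) · 27^2/2 = 729/4 ≈ 182.25

Turán's theorem: ex(n, K_{r+1}) is achieved by the complete r-partite Turán graph T(n, r) with parts as balanced as possible, and is at most (1 − 1/r) · n^2/2. For r = 2, n = 27: the density bound is (1/2) · 729/2 = 729/4 ≈ 182.25. The integer-valued extremum is e(T(27, 2)) = 182, which is strictly less than the density bound 729/4 since 2 ∤ 27 (the parts of T(27, 2) cannot all be equal).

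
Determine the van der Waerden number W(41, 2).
W(41, 2) = 41 + 1 = 42

A 2-term AP is any pair of integers, so a monochromatic 2-AP exists iff some colour is used at least twice. With 41 colours, the colouring i ↦ i on {1, ..., 41} uses each colour once, avoiding any monochromatic pair, so W(41, 2) > 41. For {1, ..., 42}, pigeonhole forces two integers of the same colour, which form a monochromatic 2-AP. Hence W(41, 2) = 42.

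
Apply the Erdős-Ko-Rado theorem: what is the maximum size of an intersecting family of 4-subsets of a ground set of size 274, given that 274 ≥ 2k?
max |F| = C(273, 3) = 3353896

Erdős-Ko-Rado (1961): when n ≥ 2k, max |F| = C(n−1, k−1). The bound is attained by the star {A : i ∈ A} for any fixed i ∈ [n]. Here C(274−1, 4−1) = C(273, 3) = 3353896.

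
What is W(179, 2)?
W(179, 2) = 179 + 1 = 180

A 2-term AP is any pair of integers, so a monochromatic 2-AP exists iff some colour is used at least twice. With 179 colours, the colouring i ↦ i on {1, ..., 179} uses each colour once, avoiding any monochromatic pair, so W(179, 2) > 179. For {1, ..., 180}, pigeonhole forces two integers of the same colour, which form a monochromatic 2-AP. Hence W(179, 2) = 180.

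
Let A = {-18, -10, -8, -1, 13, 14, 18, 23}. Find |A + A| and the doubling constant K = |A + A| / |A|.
K = |A + A| / |A| = 33/8

Enumerate A + A = {a + b : a, b ∈ A}. With |A| = 8, there are |A|^2 = 64 ordered sum pairs; collecting distinct values, A + A = {-36, -28, -26, -20, -19, -18, -16, -11, -9, -5, -4, -2, 0, 3, 4, 5, 6, 8, 10, 12, 13, 15, 17, 22, 26, 27, 28, 31, 32, 36, 37, 41, 46}, so |A + A| = 33. Thus K = 33/8. For comparison, the minimum possible |A + A| over all 8-element sets is 2·8 − 1 = 15 (so min K = 15/8), attained only by arithmetic progressions.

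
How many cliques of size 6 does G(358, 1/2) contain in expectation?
E[# K_6] = C(358, 6) · (1/2)^C(6, 2) = 2803335422713 / 2^15 ≈ 85551007.773224

For each 6-subset S of vertices (there are C(358, 6) = 2803335422713 such S), let X_S = 1 if S induces a K_6 (all C(6, 2) = 15 edges present). Then P(X_S = 1) = (1/2)^15 = 1/32768. By linearity of expectation, E[# K_6] = C(358, 6) · (1/2)^15 = 2803335422713 / 32768 ≈ 85551007.773224.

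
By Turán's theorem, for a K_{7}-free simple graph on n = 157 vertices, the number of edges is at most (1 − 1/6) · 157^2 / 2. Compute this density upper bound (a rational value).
Turán density bound = (5/6) · 157^2/2 = 123245/12 ≈ 10270.4167

Turán's theorem: ex(n, K_{r+1}) is achieved by the complete r-partite Turán graph T(n, r) with parts as balanced as possible, and is at most (1 − 1/r) · n^2/2. For r = 6, n = 157: the density bound is (5/6) · 24649/2 = 123245/12 ≈ 10270.4167. The integer-valued extremum is e(T(157, 6)) = 10270, which is strictly less than the density bound 123245/12 since 6 ∤ 157 (the parts of T(157, 6) cannot all be equal).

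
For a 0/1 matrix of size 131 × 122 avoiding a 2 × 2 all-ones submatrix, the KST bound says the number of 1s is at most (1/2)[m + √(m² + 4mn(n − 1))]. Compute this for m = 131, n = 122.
z(131, 122; 2, 2) ≤ (1/2)[131 + √(131² + 4·131·122·121)] = (1/2)[131 + √7752449] = 1457.661

Kővári–Sós–Turán: let r_1, ..., r_131 be the row sums and z = Σ r_i the total number of 1s. Each pair of columns can share at most one row with both entries 1 (else a 2×2 all-ones block appears), so Σ_i C(r_i, 2) ≤ C(122, 2) = 7381. By convexity Σ_i C(r_i, 2) ≥ 131·C(z/131, 2) = z(z − 131)/(2·131), giving z² − 131z − 131·122·121 ≤ 0 and hence z ≤ (1/2)[131 + √(17161 + 4·1933822)] = (1/2)[131 + √7752449] ≈ (1/2)(131 + 2784.322) = 1457.661.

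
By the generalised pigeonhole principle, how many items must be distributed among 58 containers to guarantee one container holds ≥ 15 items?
n = (15 − 1)·58 + 1 = 813

By the generalised pigeonhole principle, to guarantee some box contains ≥ r objects we need more than (r − 1) · k objects total. Threshold: n = (r − 1) · k + 1. With r = 15 and k = 58: n = 14 · 58 + 1 = 812 + 1 = 813. For n = 812 = 14 · 58, we can put exactly 14 objects in every box, avoiding 15 in any single one — so 813 is tight.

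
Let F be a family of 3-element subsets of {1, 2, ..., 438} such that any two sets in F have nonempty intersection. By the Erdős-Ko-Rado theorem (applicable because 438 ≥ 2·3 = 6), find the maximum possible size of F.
max |F| = C(437, 2) = 95266

The Erdős-Ko-Rado theorem states: for n ≥ 2k, an intersecting family of k-subsets of an n-element set has size at most C(n − 1, k − 1), with equality for 'star' families {A ⊆ [n] : |A| = k, i ∈ A} (fix an element i). For n = 438, k = 3: C(437, 2) = 95266.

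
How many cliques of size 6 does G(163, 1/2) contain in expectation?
E[# K_6] = C(163, 6) · (1/2)^C(6, 2) = 23733959256 / 2^15 = 2966744907/4096 ≈ 724302.955811

For each 6-subset S of vertices (there are C(163, 6) = 23733959256 such S), let X_S = 1 if S induces a K_6 (all C(6, 2) = 15 edges present). Then P(X_S = 1) = (1/2)^15 = 1/32768. By linearity of expectation, E[# K_6] = C(163, 6) · (1/2)^15 = 23733959256 / 32768 = 2966744907/4096 ≈ 724302.955811.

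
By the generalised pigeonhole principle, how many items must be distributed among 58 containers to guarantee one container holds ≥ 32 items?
n = (32 − 1)·58 + 1 = 1799

By the generalised pigeonhole principle, to guarantee some box contains ≥ r objects we need more than (r − 1) · k objects total. Threshold: n = (r − 1) · k + 1. With r = 32 and k = 58: n = 31 · 58 + 1 = 1798 + 1 = 1799. For n = 1798 = 31 · 58, we can put exactly 31 objects in every box, avoiding 32 in any single one — so 1799 is tight.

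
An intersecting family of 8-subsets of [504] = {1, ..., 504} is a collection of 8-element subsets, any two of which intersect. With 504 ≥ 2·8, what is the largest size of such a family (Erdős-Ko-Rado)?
max |F| = C(503, 7) = 1550012402008925

The Erdős-Ko-Rado theorem states: for n ≥ 2k, an intersecting family of k-subsets of an n-element set has size at most C(n − 1, k − 1), with equality for 'star' families {A ⊆ [n] : |A| = k, i ∈ A} (fix an element i). For n = 504, k = 8: C(503, 7) = 1550012402008925.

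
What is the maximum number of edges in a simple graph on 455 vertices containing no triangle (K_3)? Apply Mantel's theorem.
ex(455, K_3) = ⌊455^2/4⌋ = 51756

Mantel (1907): a triangle-free graph on n vertices has at most ⌊n^2/4⌋ edges, with equality for the complete bipartite graph K_{⌊n/2⌋, ⌈n/2⌉}. For n = 455: ⌊455^2/4⌋ = ⌊207025/4⌋ = 51756. The extremal graph is K_{227, 228}, which has 227·228 = 51756 edges.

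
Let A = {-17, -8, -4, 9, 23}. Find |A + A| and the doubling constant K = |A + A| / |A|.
K = |A + A| / |A| = 14/5

Enumerate A + A = {a + b : a, b ∈ A}. With |A| = 5, there are |A|^2 = 25 ordered sum pairs; collecting distinct values, A + A = {-34, -25, -21, -16, -12, -8, 1, 5, 6, 15, 18, 19, 32, 46}, so |A + A| = 14. Thus K = 14/5. For comparison, the minimum possible |A + A| over all 5-element sets is 2·5 − 1 = 9 (so min K = 9/5), attained only by arithmetic progressions.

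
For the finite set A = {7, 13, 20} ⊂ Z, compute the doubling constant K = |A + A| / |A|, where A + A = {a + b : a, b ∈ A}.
K = |A + A| / |A| = 6/3 = 2

Enumerate A + A = {a + b : a, b ∈ A}. With |A| = 3, there are |A|^2 = 9 ordered sum pairs; collecting distinct values, A + A = {14, 20, 26, 27, 33, 40}, so |A + A| = 6. Thus K = 6/3 = 2. For comparison, the minimum possible |A + A| over all 3-element sets is 2·3 − 1 = 5 (so min K = 5/3), attained only by arithmetic progressions.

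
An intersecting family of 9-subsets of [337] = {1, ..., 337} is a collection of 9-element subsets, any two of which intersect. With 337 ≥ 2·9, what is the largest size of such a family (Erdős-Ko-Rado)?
max |F| = C(336, 8) = 3704504926004190

The Erdős-Ko-Rado theorem states: for n ≥ 2k, an intersecting family of k-subsets of an n-element set has size at most C(n − 1, k − 1), with equality for 'star' families {A ⊆ [n] : |A| = k, i ∈ A} (fix an element i). For n = 337, k = 9: C(336, 8) = 3704504926004190.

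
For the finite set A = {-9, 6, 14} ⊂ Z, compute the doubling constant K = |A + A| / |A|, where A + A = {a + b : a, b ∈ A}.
K = |A + A| / |A| = 6/3 = 2

Enumerate A + A = {a + b : a, b ∈ A}. With |A| = 3, there are |A|^2 = 9 ordered sum pairs; collecting distinct values, A + A = {-18, -3, 5, 12, 20, 28}, so |A + A| = 6. Thus K = 6/3 = 2. For comparison, the minimum possible |A + A| over all 3-element sets is 2·3 − 1 = 5 (so min K = 5/3), attained only by arithmetic progressions.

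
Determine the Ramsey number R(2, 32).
R(2, 32) = 32

R(2, k) = k for all k ≥ 2: in a 2-colouring of K_k, either some edge is red (a red K_2) or all edges are blue (a blue K_k). And K_{31} coloured all-blue has no blue K_32, so R(2, 32) > 31. Hence R(2, 32) = 32.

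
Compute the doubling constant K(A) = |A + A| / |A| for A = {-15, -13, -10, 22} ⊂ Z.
K = |A + A| / |A| = 10/4 = 5/2

Enumerate A + A = {a + b : a, b ∈ A}. With |A| = 4, there are |A|^2 = 16 ordered sum pairs; collecting distinct values, A + A = {-30, -28, -26, -25, -23, -20, 7, 9, 12, 44}, so |A + A| = 10. Thus K = 10/4 = 5/2. For comparison, the minimum possible |A + A| over all 4-element sets is 2·4 − 1 = 7 (so min K = 7/4), attained only by arithmetic progressions.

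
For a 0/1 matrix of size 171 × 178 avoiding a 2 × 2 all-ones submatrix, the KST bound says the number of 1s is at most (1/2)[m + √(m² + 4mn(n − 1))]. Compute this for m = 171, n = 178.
z(171, 178; 2, 2) ≤ (1/2)[171 + √(171² + 4·171·178·177)] = (1/2)[171 + √21579345] = 2408.1787

Kővári–Sós–Turán: let r_1, ..., r_171 be the row sums and z = Σ r_i the total number of 1s. Each pair of columns can share at most one row with both entries 1 (else a 2×2 all-ones block appears), so Σ_i C(r_i, 2) ≤ C(178, 2) = 15753. By convexity Σ_i C(r_i, 2) ≥ 171·C(z/171, 2) = z(z − 171)/(2·171), giving z² − 171z − 171·178·177 ≤ 0 and hence z ≤ (1/2)[171 + √(29241 + 4·5387526)] = (1/2)[171 + √21579345] ≈ (1/2)(171 + 4645.3574) = 2408.1787.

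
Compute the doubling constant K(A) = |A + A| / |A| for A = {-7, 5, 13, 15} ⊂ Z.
K = |A + A| / |A| = 10/4 = 5/2

Enumerate A + A = {a + b : a, b ∈ A}. With |A| = 4, there are |A|^2 = 16 ordered sum pairs; collecting distinct values, A + A = {-14, -2, 6, 8, 10, 18, 20, 26, 28, 30}, so |A + A| = 10. Thus K = 10/4 = 5/2. For comparison, the minimum possible |A + A| over all 4-element sets is 2·4 − 1 = 7 (so min K = 7/4), attained only by arithmetic progressions.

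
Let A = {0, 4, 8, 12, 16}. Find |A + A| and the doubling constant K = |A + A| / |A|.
K = |A + A| / |A| = 9/5

Enumerate A + A = {a + b : a, b ∈ A}. With |A| = 5, there are |A|^2 = 25 ordered sum pairs; collecting distinct values, A + A = {0, 4, 8, 12, 16, 20, 24, 28, 32}, so |A + A| = 9. Thus K = 9/5. Here |A + A| = 2|A| − 1 = 9, the minimum possible — so K = 9/5 is minimal, which holds iff A is an arithmetic progression.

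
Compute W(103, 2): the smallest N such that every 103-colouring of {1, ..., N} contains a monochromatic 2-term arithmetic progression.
W(103, 2) = 103 + 1 = 104

A 2-term AP is any pair of integers, so a monochromatic 2-AP exists iff some colour is used at least twice. With 103 colours, the colouring i ↦ i on {1, ..., 103} uses each colour once, avoiding any monochromatic pair, so W(103, 2) > 103. For {1, ..., 104}, pigeonhole forces two integers of the same colour, which form a monochromatic 2-AP. Hence W(103, 2) = 104.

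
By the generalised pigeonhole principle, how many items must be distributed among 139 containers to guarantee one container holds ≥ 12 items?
n = (12 − 1)·139 + 1 = 1530

By the generalised pigeonhole principle, to guarantee some box contains ≥ r objects we need more than (r − 1) · k objects total. Threshold: n = (r − 1) · k + 1. With r = 12 and k = 139: n = 11 · 139 + 1 = 1529 + 1 = 1530. For n = 1529 = 11 · 139, we can put exactly 11 objects in every box, avoiding 12 in any single one — so 1530 is tight.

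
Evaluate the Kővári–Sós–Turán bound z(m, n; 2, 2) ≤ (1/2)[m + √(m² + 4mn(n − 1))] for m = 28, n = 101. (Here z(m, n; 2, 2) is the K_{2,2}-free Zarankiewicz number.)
z(28, 101; 2, 2) ≤ (1/2)[28 + √(28² + 4·28·101·100)] = (1/2)[28 + √1131984] = 545.9737

Kővári–Sós–Turán: let r_1, ..., r_28 be the row sums and z = Σ r_i the total number of 1s. Each pair of columns can share at most one row with both entries 1 (else a 2×2 all-ones block appears), so Σ_i C(r_i, 2) ≤ C(101, 2) = 5050. By convexity Σ_i C(r_i, 2) ≥ 28·C(z/28, 2) = z(z − 28)/(2·28), giving z² − 28z − 28·101·100 ≤ 0 and hence z ≤ (1/2)[28 + √(784 + 4·282800)] = (1/2)[28 + √1131984] ≈ (1/2)(28 + 1063.9474) = 545.9737.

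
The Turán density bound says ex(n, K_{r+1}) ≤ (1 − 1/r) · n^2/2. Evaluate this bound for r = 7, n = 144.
Turán density bound = (6/7) · 144^2/2 = 62208/7 ≈ 8886.8571

Turán's theorem: ex(n, K_{r+1}) is achieved by the complete r-partite Turán graph T(n, r) with parts as balanced as possible, and is at most (1 − 1/r) · n^2/2. For r = 7, n = 144: the density bound is (6/7) · 20736/2 = 62208/7 ≈ 8886.8571. The integer-valued extremum is e(T(144, 7)) = 8886, which is strictly less than the density bound 62208/7 since 7 ∤ 144 (the parts of T(144, 7) cannot all be equal).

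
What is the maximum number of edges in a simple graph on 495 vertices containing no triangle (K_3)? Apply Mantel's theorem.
ex(495, K_3) = ⌊495^2/4⌋ = 61256

Mantel (1907): a triangle-free graph on n vertices has at most ⌊n^2/4⌋ edges, with equality for the complete bipartite graph K_{⌊n/2⌋, ⌈n/2⌉}. For n = 495: ⌊495^2/4⌋ = ⌊245025/4⌋ = 61256. The extremal graph is K_{247, 248}, which has 247·248 = 61256 edges.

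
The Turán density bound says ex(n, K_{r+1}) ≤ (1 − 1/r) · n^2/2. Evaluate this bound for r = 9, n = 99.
Turán density bound = (8/9) · 99^2/2 = 4356

Turán's theorem: ex(n, K_{r+1}) is achieved by the complete r-partite Turán graph T(n, r) with parts as balanced as possible, and is at most (1 − 1/r) · n^2/2. For r = 9, n = 99: the density bound is (8/9) · 9801/2 = 4356. Since 9 ∣ 99, the Turán graph T(99, 9) has parts of equal size 11, and its edge count e(T(99, 9)) = 4356 attains the density bound exactly.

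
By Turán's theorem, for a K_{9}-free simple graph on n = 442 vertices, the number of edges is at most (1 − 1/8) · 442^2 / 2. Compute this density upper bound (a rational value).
Turán density bound = (7/8) · 442^2/2 = 341887/4 ≈ 85471.75

Turán's theorem: ex(n, K_{r+1}) is achieved by the complete r-partite Turán graph T(n, r) with parts as balanced as possible, and is at most (1 − 1/r) · n^2/2. For r = 8, n = 442: the density bound is (7/8) · 195364/2 = 341887/4 ≈ 85471.75. The integer-valued extremum is e(T(442, 8)) = 85471, which is strictly less than the density bound 341887/4 since 8 ∤ 442 (the parts of T(442, 8) cannot all be equal).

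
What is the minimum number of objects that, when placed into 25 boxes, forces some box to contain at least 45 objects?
n = (45 − 1)·25 + 1 = 1101

By the generalised pigeonhole principle, to guarantee some box contains ≥ r objects we need more than (r − 1) · k objects total. Threshold: n = (r − 1) · k + 1. With r = 45 and k = 25: n = 44 · 25 + 1 = 1100 + 1 = 1101. For n = 1100 = 44 · 25, we can put exactly 44 objects in every box, avoiding 45 in any single one — so 1101 is tight.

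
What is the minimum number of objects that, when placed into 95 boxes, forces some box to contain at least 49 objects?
n = (49 − 1)·95 + 1 = 4561

By the generalised pigeonhole principle, to guarantee some box contains ≥ r objects we need more than (r − 1) · k objects total. Threshold: n = (r − 1) · k + 1. With r = 49 and k = 95: n = 48 · 95 + 1 = 4560 + 1 = 4561. For n = 4560 = 48 · 95, we can put exactly 48 objects in every box, avoiding 49 in any single one — so 4561 is tight.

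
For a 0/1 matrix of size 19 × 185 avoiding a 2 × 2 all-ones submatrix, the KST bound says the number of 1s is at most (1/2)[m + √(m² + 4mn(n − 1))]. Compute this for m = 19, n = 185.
z(19, 185; 2, 2) ≤ (1/2)[19 + √(19² + 4·19·185·184)] = (1/2)[19 + √2587401] = 813.77

Kővári–Sós–Turán: let r_1, ..., r_19 be the row sums and z = Σ r_i the total number of 1s. Each pair of columns can share at most one row with both entries 1 (else a 2×2 all-ones block appears), so Σ_i C(r_i, 2) ≤ C(185, 2) = 17020. By convexity Σ_i C(r_i, 2) ≥ 19·C(z/19, 2) = z(z − 19)/(2·19), giving z² − 19z − 19·185·184 ≤ 0 and hence z ≤ (1/2)[19 + √(361 + 4·646760)] = (1/2)[19 + √2587401] ≈ (1/2)(19 + 1608.54) = 813.77.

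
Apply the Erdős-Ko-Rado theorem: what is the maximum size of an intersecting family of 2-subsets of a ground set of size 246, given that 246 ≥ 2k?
max |F| = C(245, 1) = 245

The Erdős-Ko-Rado theorem states: for n ≥ 2k, an intersecting family of k-subsets of an n-element set has size at most C(n − 1, k − 1), with equality for 'star' families {A ⊆ [n] : |A| = k, i ∈ A} (fix an element i). For n = 246, k = 2: C(245, 1) = 245.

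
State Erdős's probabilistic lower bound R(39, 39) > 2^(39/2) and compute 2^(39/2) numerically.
2^(39/2) = 741455.2002; so R(39, 39) > 741455.2002

Colour each edge of K_n uniformly at random with red/blue. The expected number of monochromatic K_39 is C(n, 39) · 2 · 2^(−C(39,2)). If C(n, 39) · 2^(1 − C(39,2)) < 1, then with positive probability no monochromatic K_39 exists, so R(39, 39) > n. The standard estimate C(n, 39) ≤ n^39/39! shows this inequality holds whenever n ≤ 2^(39/2) (since 39! · 2^(C(39,2) − 1) > 2^(39^2/2) ≥ n^39). Hence R(39, 39) > 2^(39/2) = 741455.2002.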